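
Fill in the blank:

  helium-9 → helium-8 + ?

Conserve mass number: 9 = 8 + A, so A = 1.
Conserve atomic number: 2 = 2 + Z, so Z = 0.
A = 1 and Z = 0 is neutron — a neutron.

neutron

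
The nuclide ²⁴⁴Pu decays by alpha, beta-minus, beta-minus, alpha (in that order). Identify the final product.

Start: (A, Z) = (244, 94).
After α: (240, 92).
After β⁻: (240, 93).
After β⁻: (240, 94).
After α: (236, 92).
Z = 92 is uranium.

U-236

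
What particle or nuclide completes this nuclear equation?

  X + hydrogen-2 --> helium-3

proton

Conserve mass number: A + 2 = 3, so A = 1.
Conserve atomic number: Z + 1 = 2, so Z = 1.
A = 1 and Z = 1 is hydrogen-1 — a proton.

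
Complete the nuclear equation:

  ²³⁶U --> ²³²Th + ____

alpha particle

Conserve mass number: 236 = 232 + A, so A = 4.
Conserve atomic number: 92 = 90 + Z, so Z = 2.
A = 4 and Z = 2 is ⁴He — an alpha particle.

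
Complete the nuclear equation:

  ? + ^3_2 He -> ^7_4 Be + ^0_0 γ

Conserve mass number: A + 3 = 7 + 0, so A = 4.
Conserve atomic number: Z + 2 = 4 + 0, so Z = 2.
A = 4 and Z = 2 is ^4_2 He — an alpha particle.

alpha particle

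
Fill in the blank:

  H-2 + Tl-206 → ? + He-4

Conserve mass number: 2 + 206 = A + 4, so A = 204.
Conserve atomic number: 1 + 81 = Z + 2, so Z = 80.
Z = 80 is mercury, so the species is Hg-204.

Hg-204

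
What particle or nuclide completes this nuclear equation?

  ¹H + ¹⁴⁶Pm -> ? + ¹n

Conserve mass number: 1 + 146 = A + 1, so A = 146.
Conserve atomic number: 1 + 61 = Z + 0, so Z = 62.
Z = 62 is samarium, so the species is ¹⁴⁶Sm.

Sm-146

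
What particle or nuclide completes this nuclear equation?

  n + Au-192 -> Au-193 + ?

Conserve mass number: 1 + 192 = 193 + A, so A = 0.
Conserve atomic number: 0 + 79 = 79 + Z, so Z = 0.
A = 0 and Z = 0 is γ — a gamma ray.

gamma ray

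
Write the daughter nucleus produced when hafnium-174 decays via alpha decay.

Alpha decay: mass number changes by -4, atomic number by -2.
A: 174 − 4 = 170; Z: 72 − 2 = 70.
Z = 70 is ytterbium, so the daughter is ytterbium-170.

Yb-170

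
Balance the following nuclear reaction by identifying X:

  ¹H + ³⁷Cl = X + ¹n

Conserve mass number: 1 + 37 = A + 1, so A = 37.
Conserve atomic number: 1 + 17 = Z + 0, so Z = 18.
Z = 18 is argon, so the species is ³⁷Ar.

Ar-37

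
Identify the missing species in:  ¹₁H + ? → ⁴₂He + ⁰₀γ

triton

Conserve mass number: 1 + A = 4 + 0, so A = 3.
Conserve atomic number: 1 + Z = 2 + 0, so Z = 1.
A = 3 and Z = 1 is ³₁H — a triton.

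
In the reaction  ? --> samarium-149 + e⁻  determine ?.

Pm-149

Conserve mass number: A = 149 + 0, so A = 149.
Conserve atomic number: Z = 62 − 1, so Z = 61.
Z = 61 is promethium, so the species is promethium-149.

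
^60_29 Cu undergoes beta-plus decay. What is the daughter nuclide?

Beta-plus decay: mass number changes by +0, atomic number by -1.
A: 60 = 60; Z: 29 − 1 = 28.
Z = 28 is nickel, so the daughter is ^60_28 Ni.

Ni-60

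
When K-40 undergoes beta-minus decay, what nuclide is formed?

Ca-40

Beta-minus decay: mass number changes by +0, atomic number by +1.
A: 40 = 40; Z: 19 + 1 = 20.
Z = 20 is calcium, so the daughter is Ca-40.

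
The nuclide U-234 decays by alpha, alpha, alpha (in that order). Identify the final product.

Rn-222

Start: (A, Z) = (234, 92).
After α: (230, 90).
After α: (226, 88).
After α: (222, 86).
Z = 86 is radon.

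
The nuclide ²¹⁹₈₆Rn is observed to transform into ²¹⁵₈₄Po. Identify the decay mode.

ΔA = 215 − 219 = -4; ΔZ = 84 − 86 = -2.
A drops by 4 and Z drops by 2 — the signature of alpha emission.

alpha decay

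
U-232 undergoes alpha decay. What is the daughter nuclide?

Th-228

Alpha decay: mass number changes by -4, atomic number by -2.
A: 232 − 4 = 228; Z: 92 − 2 = 90.
Z = 90 is thorium, so the daughter is Th-228.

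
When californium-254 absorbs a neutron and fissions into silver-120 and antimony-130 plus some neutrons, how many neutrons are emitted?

Conserve mass number: 255 = 120 + 130 + k, so k = 255 − 250 = 5.
Check atomic number: 98 = 47 + 51 + 0 = 98. ✓

5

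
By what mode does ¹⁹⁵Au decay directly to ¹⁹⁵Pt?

ΔA = 195 − 195 = 0; ΔZ = 78 − 79 = -1.
A is unchanged and Z drops by 1 — a proton has become a neutron (β⁺ emission or electron capture).

beta-plus decay or electron capture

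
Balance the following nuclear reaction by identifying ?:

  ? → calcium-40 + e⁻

Conserve mass number: A = 40 + 0, so A = 40.
Conserve atomic number: Z = 20 − 1, so Z = 19.
Z = 19 is potassium, so the species is potassium-40.

K-40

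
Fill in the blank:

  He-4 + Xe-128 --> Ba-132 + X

Conserve mass number: 4 + 128 = 132 + A, so A = 0.
Conserve atomic number: 2 + 54 = 56 + Z, so Z = 0.
A = 0 and Z = 0 is γ — a gamma ray.

gamma ray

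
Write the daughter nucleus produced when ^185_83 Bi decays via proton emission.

Proton emission: mass number changes by -1, atomic number by -1.
A: 185 − 1 = 184; Z: 83 − 1 = 82.
Z = 82 is lead, so the daughter is ^184_82 Pb.

Pb-184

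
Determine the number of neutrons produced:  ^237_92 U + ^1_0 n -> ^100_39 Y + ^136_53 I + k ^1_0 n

Conserve mass number: 238 = 100 + 136 + k, so k = 238 − 236 = 2.
Check atomic number: 92 = 39 + 53 + 0 = 92. ✓

2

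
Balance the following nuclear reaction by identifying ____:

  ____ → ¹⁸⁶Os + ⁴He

Conserve mass number: A = 186 + 4, so A = 190.
Conserve atomic number: Z = 76 + 2, so Z = 78.
Z = 78 is platinum, so the species is ¹⁹⁰Pt.

Pt-190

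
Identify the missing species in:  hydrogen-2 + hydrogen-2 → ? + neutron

Conserve mass number: 2 + 2 = A + 1, so A = 3.
Conserve atomic number: 1 + 1 = Z + 0, so Z = 2.
Z = 2 is helium, so the species is helium-3.

He-3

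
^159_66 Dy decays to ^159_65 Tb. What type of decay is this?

beta-plus decay or electron capture

ΔA = 159 − 159 = 0; ΔZ = 65 − 66 = -1.
A is unchanged and Z drops by 1 — a proton has become a neutron (β⁺ emission or electron capture).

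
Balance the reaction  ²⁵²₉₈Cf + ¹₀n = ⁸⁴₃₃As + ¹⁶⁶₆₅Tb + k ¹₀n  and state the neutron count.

3

Conserve mass number: 253 = 84 + 166 + k, so k = 253 − 250 = 3.
Check atomic number: 98 = 33 + 65 + 0 = 98. ✓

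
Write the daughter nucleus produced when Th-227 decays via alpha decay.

Ra-223

Alpha decay: mass number changes by -4, atomic number by -2.
A: 227 − 4 = 223; Z: 90 − 2 = 88.
Z = 88 is radium, so the daughter is Ra-223.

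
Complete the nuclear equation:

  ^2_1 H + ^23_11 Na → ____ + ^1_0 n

Conserve mass number: 2 + 23 = A + 1, so A = 24.
Conserve atomic number: 1 + 11 = Z + 0, so Z = 12.
Z = 12 is magnesium, so the species is ^24_12 Mg.

Mg-24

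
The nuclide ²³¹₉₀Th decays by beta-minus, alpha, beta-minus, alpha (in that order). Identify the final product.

Ra-223

Start: (A, Z) = (231, 90).
After β⁻: (231, 91).
After α: (227, 89).
After β⁻: (227, 90).
After α: (223, 88).
Z = 88 is radium.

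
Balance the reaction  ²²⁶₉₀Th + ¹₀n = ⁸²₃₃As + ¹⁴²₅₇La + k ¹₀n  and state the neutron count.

Conserve mass number: 227 = 82 + 142 + k, so k = 227 − 224 = 3.
Check atomic number: 90 = 33 + 57 + 0 = 90. ✓

3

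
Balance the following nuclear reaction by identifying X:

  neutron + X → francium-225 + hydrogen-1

Ra-225

Conserve mass number: 1 + A = 225 + 1, so A = 225.
Conserve atomic number: 0 + Z = 87 + 1, so Z = 88.
Z = 88 is radium, so the species is radium-225.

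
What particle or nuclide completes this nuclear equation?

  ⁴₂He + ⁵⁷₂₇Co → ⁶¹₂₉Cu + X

Conserve mass number: 4 + 57 = 61 + A, so A = 0.
Conserve atomic number: 2 + 27 = 29 + Z, so Z = 0.
A = 0 and Z = 0 is ⁰₀γ — a gamma ray.

gamma ray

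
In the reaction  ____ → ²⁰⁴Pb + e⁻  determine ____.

Tl-204

Conserve mass number: A = 204 + 0, so A = 204.
Conserve atomic number: Z = 82 − 1, so Z = 81.
Z = 81 is thallium, so the species is ²⁰⁴Tl.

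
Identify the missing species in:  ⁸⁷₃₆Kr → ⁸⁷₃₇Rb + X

beta-minus particle

Conserve mass number: 87 = 87 + A, so A = 0.
Conserve atomic number: 36 = 37 + Z, so Z = -1.
A = 0 and Z = -1 is ⁰₋₁e — a beta-minus particle.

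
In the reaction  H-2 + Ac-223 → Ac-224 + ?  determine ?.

proton

Conserve mass number: 2 + 223 = 224 + A, so A = 1.
Conserve atomic number: 1 + 89 = 89 + Z, so Z = 1.
A = 1 and Z = 1 is H-1 — a proton.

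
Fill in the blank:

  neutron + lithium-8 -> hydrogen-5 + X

Conserve mass number: 1 + 8 = 5 + A, so A = 4.
Conserve atomic number: 0 + 3 = 1 + Z, so Z = 2.
A = 4 and Z = 2 is helium-4 — an alpha particle.

alpha particle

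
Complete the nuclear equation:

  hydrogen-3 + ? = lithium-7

Conserve mass number: 3 + A = 7, so A = 4.
Conserve atomic number: 1 + Z = 3, so Z = 2.
A = 4 and Z = 2 is helium-4 — an alpha particle.

alpha particle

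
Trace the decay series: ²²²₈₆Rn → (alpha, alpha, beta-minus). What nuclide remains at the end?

Start: (A, Z) = (222, 86).
After α: (218, 84).
After α: (214, 82).
After β⁻: (214, 83).
Z = 83 is bismuth.

Bi-214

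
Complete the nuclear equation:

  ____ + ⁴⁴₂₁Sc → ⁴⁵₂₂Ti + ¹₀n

deuteron

Conserve mass number: A + 44 = 45 + 1, so A = 2.
Conserve atomic number: Z + 21 = 22 + 0, so Z = 1.
A = 2 and Z = 1 is ²₁H — a deuteron.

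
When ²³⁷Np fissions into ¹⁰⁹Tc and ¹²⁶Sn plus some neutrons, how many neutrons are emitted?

Conserve mass number: 237 = 109 + 126 + k, so k = 237 − 235 = 2.
Check atomic number: 93 = 43 + 50 + 0 = 93. ✓

2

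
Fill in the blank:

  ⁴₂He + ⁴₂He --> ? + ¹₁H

Conserve mass number: 4 + 4 = A + 1, so A = 7.
Conserve atomic number: 2 + 2 = Z + 1, so Z = 3.
Z = 3 is lithium, so the species is ⁷₃Li.

Li-7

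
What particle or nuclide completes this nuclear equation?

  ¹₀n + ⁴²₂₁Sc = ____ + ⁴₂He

Conserve mass number: 1 + 42 = A + 4, so A = 39.
Conserve atomic number: 0 + 21 = Z + 2, so Z = 19.
Z = 19 is potassium, so the species is ³⁹₁₉K.

K-39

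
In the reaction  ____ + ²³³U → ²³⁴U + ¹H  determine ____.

Conserve mass number: A + 233 = 234 + 1, so A = 2.
Conserve atomic number: Z + 92 = 92 + 1, so Z = 1.
A = 2 and Z = 1 is ²H — a deuteron.

deuteron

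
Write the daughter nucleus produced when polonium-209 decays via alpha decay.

Pb-205

Alpha decay: mass number changes by -4, atomic number by -2.
A: 209 − 4 = 205; Z: 84 − 2 = 82.
Z = 82 is lead, so the daughter is lead-205.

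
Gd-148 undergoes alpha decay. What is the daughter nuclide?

Alpha decay: mass number changes by -4, atomic number by -2.
A: 148 − 4 = 144; Z: 64 − 2 = 62.
Z = 62 is samarium, so the daughter is Sm-144.

Sm-144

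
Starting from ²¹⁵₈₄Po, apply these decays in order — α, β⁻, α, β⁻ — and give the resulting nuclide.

Start: (A, Z) = (215, 84).
After α: (211, 82).
After β⁻: (211, 83).
After α: (207, 81).
After β⁻: (207, 82).
Z = 82 is lead.

Pb-207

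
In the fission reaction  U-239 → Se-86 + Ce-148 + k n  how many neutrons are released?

Conserve mass number: 239 = 86 + 148 + k, so k = 239 − 234 = 5.
Check atomic number: 92 = 34 + 58 + 0 = 92. ✓

5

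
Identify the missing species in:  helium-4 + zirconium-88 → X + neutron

Conserve mass number: 4 + 88 = A + 1, so A = 91.
Conserve atomic number: 2 + 40 = Z + 0, so Z = 42.
Z = 42 is molybdenum, so the species is molybdenum-91.

Mo-91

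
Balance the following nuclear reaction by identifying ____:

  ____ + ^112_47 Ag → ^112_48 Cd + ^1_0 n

proton

Conserve mass number: A + 112 = 112 + 1, so A = 1.
Conserve atomic number: Z + 47 = 48 + 0, so Z = 1.
A = 1 and Z = 1 is ^1_1 H — a proton.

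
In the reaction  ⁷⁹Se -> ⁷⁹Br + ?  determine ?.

beta-minus particle

Conserve mass number: 79 = 79 + A, so A = 0.
Conserve atomic number: 34 = 35 + Z, so Z = -1.
A = 0 and Z = -1 is e⁻ — a beta-minus particle.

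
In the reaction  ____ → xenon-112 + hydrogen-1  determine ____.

Conserve mass number: A = 112 + 1, so A = 113.
Conserve atomic number: Z = 54 + 1, so Z = 55.
Z = 55 is caesium, so the species is caesium-113.

Cs-113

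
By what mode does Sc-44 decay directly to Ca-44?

beta-plus decay or electron capture

ΔA = 44 − 44 = 0; ΔZ = 20 − 21 = -1.
A is unchanged and Z drops by 1 — a proton has become a neutron (β⁺ emission or electron capture).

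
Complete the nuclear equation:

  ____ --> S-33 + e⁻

P-33

Conserve mass number: A = 33 + 0, so A = 33.
Conserve atomic number: Z = 16 − 1, so Z = 15.
Z = 15 is phosphorus, so the species is P-33.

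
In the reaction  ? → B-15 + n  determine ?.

B-16

Conserve mass number: A = 15 + 1, so A = 16.
Conserve atomic number: Z = 5 + 0, so Z = 5.
Z = 5 is boron, so the species is B-16.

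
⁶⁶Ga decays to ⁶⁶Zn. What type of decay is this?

ΔA = 66 − 66 = 0; ΔZ = 30 − 31 = -1.
A is unchanged and Z drops by 1 — a proton has become a neutron (β⁺ emission or electron capture).

beta-plus decay or electron capture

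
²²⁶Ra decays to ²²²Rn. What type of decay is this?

alpha decay

ΔA = 222 − 226 = -4; ΔZ = 86 − 88 = -2.
A drops by 4 and Z drops by 2 — the signature of alpha emission.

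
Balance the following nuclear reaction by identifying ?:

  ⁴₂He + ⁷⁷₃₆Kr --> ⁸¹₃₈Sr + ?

Conserve mass number: 4 + 77 = 81 + A, so A = 0.
Conserve atomic number: 2 + 36 = 38 + Z, so Z = 0.
A = 0 and Z = 0 is ⁰₀γ — a gamma ray.

gamma ray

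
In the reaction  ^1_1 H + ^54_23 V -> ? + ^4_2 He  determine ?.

Ti-51

Conserve mass number: 1 + 54 = A + 4, so A = 51.
Conserve atomic number: 1 + 23 = Z + 2, so Z = 22.
Z = 22 is titanium, so the species is ^51_22 Ti.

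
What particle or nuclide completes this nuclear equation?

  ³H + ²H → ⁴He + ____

neutron

Conserve mass number: 3 + 2 = 4 + A, so A = 1.
Conserve atomic number: 1 + 1 = 2 + Z, so Z = 0.
A = 1 and Z = 0 is ¹n — a neutron.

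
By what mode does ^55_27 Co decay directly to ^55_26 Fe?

ΔA = 55 − 55 = 0; ΔZ = 26 − 27 = -1.
A is unchanged and Z drops by 1 — a proton has become a neutron (β⁺ emission or electron capture).

beta-plus decay or electron capture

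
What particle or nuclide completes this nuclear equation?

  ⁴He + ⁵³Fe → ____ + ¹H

Conserve mass number: 4 + 53 = A + 1, so A = 56.
Conserve atomic number: 2 + 26 = Z + 1, so Z = 27.
Z = 27 is cobalt, so the species is ⁵⁶Co.

Co-56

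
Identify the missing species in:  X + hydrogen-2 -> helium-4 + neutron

triton

Conserve mass number: A + 2 = 4 + 1, so A = 3.
Conserve atomic number: Z + 1 = 2 + 0, so Z = 1.
A = 3 and Z = 1 is hydrogen-3 — a triton.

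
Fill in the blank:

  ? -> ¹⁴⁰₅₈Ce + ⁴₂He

Nd-144

Conserve mass number: A = 140 + 4, so A = 144.
Conserve atomic number: Z = 58 + 2, so Z = 60.
Z = 60 is neodymium, so the species is ¹⁴⁴₆₀Nd.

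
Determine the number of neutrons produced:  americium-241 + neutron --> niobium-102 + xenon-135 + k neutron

5

Conserve mass number: 242 = 102 + 135 + k, so k = 242 − 237 = 5.
Check atomic number: 95 = 41 + 54 + 0 = 95. ✓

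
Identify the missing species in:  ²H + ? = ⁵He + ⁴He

Li-7

Conserve mass number: 2 + A = 5 + 4, so A = 7.
Conserve atomic number: 1 + Z = 2 + 2, so Z = 3.
Z = 3 is lithium, so the species is ⁷Li.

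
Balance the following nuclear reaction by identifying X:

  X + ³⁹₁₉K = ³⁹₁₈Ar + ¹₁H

Conserve mass number: A + 39 = 39 + 1, so A = 1.
Conserve atomic number: Z + 19 = 18 + 1, so Z = 0.
A = 1 and Z = 0 is ¹₀n — a neutron.

neutron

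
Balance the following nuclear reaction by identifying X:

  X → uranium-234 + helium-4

Conserve mass number: A = 234 + 4, so A = 238.
Conserve atomic number: Z = 92 + 2, so Z = 94.
Z = 94 is plutonium, so the species is plutonium-238.

Pu-238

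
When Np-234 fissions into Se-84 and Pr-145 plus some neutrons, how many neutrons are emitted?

5

Conserve mass number: 234 = 84 + 145 + k, so k = 234 − 229 = 5.
Check atomic number: 93 = 34 + 59 + 0 = 93. ✓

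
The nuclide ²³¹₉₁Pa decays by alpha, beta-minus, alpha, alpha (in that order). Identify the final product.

Start: (A, Z) = (231, 91).
After α: (227, 89).
After β⁻: (227, 90).
After α: (223, 88).
After α: (219, 86).
Z = 86 is radon.

Rn-219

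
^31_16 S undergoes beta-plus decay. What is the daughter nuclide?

P-31

Beta-plus decay: mass number changes by +0, atomic number by -1.
A: 31 = 31; Z: 16 − 1 = 15.
Z = 15 is phosphorus, so the daughter is ^31_15 P.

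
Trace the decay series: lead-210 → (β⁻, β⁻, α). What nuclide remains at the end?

Pb-206

Start: (A, Z) = (210, 82).
After β⁻: (210, 83).
After β⁻: (210, 84).
After α: (206, 82).
Z = 82 is lead.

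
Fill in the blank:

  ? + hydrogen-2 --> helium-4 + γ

Conserve mass number: A + 2 = 4 + 0, so A = 2.
Conserve atomic number: Z + 1 = 2 + 0, so Z = 1.
A = 2 and Z = 1 is hydrogen-2 — a deuteron.

deuteron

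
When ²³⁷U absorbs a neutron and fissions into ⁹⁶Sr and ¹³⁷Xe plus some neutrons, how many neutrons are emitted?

Conserve mass number: 238 = 96 + 137 + k, so k = 238 − 233 = 5.
Check atomic number: 92 = 38 + 54 + 0 = 92. ✓

5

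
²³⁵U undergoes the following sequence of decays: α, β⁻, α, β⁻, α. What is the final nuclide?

Ra-223

Start: (A, Z) = (235, 92).
After α: (231, 90).
After β⁻: (231, 91).
After α: (227, 89).
After β⁻: (227, 90).
After α: (223, 88).
Z = 88 is radium.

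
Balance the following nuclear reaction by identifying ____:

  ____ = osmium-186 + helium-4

Pt-190

Conserve mass number: A = 186 + 4, so A = 190.
Conserve atomic number: Z = 76 + 2, so Z = 78.
Z = 78 is platinum, so the species is platinum-190.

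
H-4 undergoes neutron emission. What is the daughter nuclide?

H-3

Neutron emission: mass number changes by -1, atomic number by +0.
A: 4 − 1 = 3; Z: 1 = 1.
Z = 1 is hydrogen, so the daughter is H-3.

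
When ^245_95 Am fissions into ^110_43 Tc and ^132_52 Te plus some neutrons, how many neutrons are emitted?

Conserve mass number: 245 = 110 + 132 + k, so k = 245 − 242 = 3.
Check atomic number: 95 = 43 + 52 + 0 = 95. ✓

3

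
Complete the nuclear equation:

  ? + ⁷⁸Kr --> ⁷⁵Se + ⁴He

neutron

Conserve mass number: A + 78 = 75 + 4, so A = 1.
Conserve atomic number: Z + 36 = 34 + 2, so Z = 0.
A = 1 and Z = 0 is ¹n — a neutron.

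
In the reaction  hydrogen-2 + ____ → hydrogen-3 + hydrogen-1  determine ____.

Conserve mass number: 2 + A = 3 + 1, so A = 2.
Conserve atomic number: 1 + Z = 1 + 1, so Z = 1.
A = 2 and Z = 1 is hydrogen-2 — a deuteron.

deuteron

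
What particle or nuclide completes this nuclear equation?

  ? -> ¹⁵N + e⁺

Conserve mass number: A = 15 + 0, so A = 15.
Conserve atomic number: Z = 7 + 1, so Z = 8.
Z = 8 is oxygen, so the species is ¹⁵O.

O-15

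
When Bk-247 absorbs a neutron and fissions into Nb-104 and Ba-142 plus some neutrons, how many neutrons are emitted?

2

Conserve mass number: 248 = 104 + 142 + k, so k = 248 − 246 = 2.
Check atomic number: 97 = 41 + 56 + 0 = 97. ✓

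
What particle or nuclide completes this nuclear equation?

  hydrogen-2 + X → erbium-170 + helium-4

Tm-172

Conserve mass number: 2 + A = 170 + 4, so A = 172.
Conserve atomic number: 1 + Z = 68 + 2, so Z = 69.
Z = 69 is thulium, so the species is thulium-172.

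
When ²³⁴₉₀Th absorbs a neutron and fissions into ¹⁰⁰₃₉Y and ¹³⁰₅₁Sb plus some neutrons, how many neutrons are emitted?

Conserve mass number: 235 = 100 + 130 + k, so k = 235 − 230 = 5.
Check atomic number: 90 = 39 + 51 + 0 = 90. ✓

5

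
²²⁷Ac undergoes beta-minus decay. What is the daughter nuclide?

Th-227

Beta-minus decay: mass number changes by +0, atomic number by +1.
A: 227 = 227; Z: 89 + 1 = 90.
Z = 90 is thorium, so the daughter is ²²⁷Th.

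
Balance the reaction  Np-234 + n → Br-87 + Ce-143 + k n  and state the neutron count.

5

Conserve mass number: 235 = 87 + 143 + k, so k = 235 − 230 = 5.
Check atomic number: 93 = 35 + 58 + 0 = 93. ✓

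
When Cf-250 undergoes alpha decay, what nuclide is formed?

Cm-246

Alpha decay: mass number changes by -4, atomic number by -2.
A: 250 − 4 = 246; Z: 98 − 2 = 96.
Z = 96 is curium, so the daughter is Cm-246.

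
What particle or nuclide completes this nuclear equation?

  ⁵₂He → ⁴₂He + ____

Conserve mass number: 5 = 4 + A, so A = 1.
Conserve atomic number: 2 = 2 + Z, so Z = 0.
A = 1 and Z = 0 is ¹₀n — a neutron.

neutron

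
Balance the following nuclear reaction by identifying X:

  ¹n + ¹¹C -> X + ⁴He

Be-8

Conserve mass number: 1 + 11 = A + 4, so A = 8.
Conserve atomic number: 0 + 6 = Z + 2, so Z = 4.
Z = 4 is beryllium, so the species is ⁸Be.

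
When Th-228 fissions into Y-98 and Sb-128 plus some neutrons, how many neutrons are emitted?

Conserve mass number: 228 = 98 + 128 + k, so k = 228 − 226 = 2.
Check atomic number: 90 = 39 + 51 + 0 = 90. ✓

2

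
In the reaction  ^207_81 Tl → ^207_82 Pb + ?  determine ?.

Conserve mass number: 207 = 207 + A, so A = 0.
Conserve atomic number: 81 = 82 + Z, so Z = -1.
A = 0 and Z = -1 is ^0_-1 e — a beta-minus particle.

beta-minus particle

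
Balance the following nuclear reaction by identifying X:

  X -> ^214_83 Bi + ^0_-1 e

Conserve mass number: A = 214 + 0, so A = 214.
Conserve atomic number: Z = 83 − 1, so Z = 82.
Z = 82 is lead, so the species is ^214_82 Pb.

Pb-214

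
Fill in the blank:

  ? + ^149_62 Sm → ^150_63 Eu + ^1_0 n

Conserve mass number: A + 149 = 150 + 1, so A = 2.
Conserve atomic number: Z + 62 = 63 + 0, so Z = 1.
A = 2 and Z = 1 is ^2_1 H — a deuteron.

deuteron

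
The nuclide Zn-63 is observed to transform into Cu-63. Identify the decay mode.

ΔA = 63 − 63 = 0; ΔZ = 29 − 30 = -1.
A is unchanged and Z drops by 1 — a proton has become a neutron (β⁺ emission or electron capture).

beta-plus decay or electron capture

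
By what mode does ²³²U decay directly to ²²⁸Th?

alpha decay

ΔA = 228 − 232 = -4; ΔZ = 90 − 92 = -2.
A drops by 4 and Z drops by 2 — the signature of alpha emission.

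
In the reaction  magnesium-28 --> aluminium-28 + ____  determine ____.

beta-minus particle

Conserve mass number: 28 = 28 + A, so A = 0.
Conserve atomic number: 12 = 13 + Z, so Z = -1.
A = 0 and Z = -1 is e⁻ — a beta-minus particle.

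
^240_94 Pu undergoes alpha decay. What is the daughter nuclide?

U-236

Alpha decay: mass number changes by -4, atomic number by -2.
A: 240 − 4 = 236; Z: 94 − 2 = 92.
Z = 92 is uranium, so the daughter is ^236_92 U.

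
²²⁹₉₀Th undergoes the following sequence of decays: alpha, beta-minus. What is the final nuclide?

Ac-225

Start: (A, Z) = (229, 90).
After α: (225, 88).
After β⁻: (225, 89).
Z = 89 is actinium.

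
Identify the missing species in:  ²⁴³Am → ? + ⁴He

Np-239

Conserve mass number: 243 = A + 4, so A = 239.
Conserve atomic number: 95 = Z + 2, so Z = 93.
Z = 93 is neptunium, so the species is ²³⁹Np.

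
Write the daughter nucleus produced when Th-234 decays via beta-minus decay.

Beta-minus decay: mass number changes by +0, atomic number by +1.
A: 234 = 234; Z: 90 + 1 = 91.
Z = 91 is protactinium, so the daughter is Pa-234.

Pa-234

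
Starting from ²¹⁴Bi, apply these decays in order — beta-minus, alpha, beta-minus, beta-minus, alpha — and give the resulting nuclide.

Start: (A, Z) = (214, 83).
After β⁻: (214, 84).
After α: (210, 82).
After β⁻: (210, 83).
After β⁻: (210, 84).
After α: (206, 82).
Z = 82 is lead.

Pb-206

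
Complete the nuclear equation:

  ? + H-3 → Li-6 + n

Conserve mass number: A + 3 = 6 + 1, so A = 4.
Conserve atomic number: Z + 1 = 3 + 0, so Z = 2.
A = 4 and Z = 2 is He-4 — an alpha particle.

alpha particle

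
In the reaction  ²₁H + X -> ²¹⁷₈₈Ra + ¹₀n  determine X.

Conserve mass number: 2 + A = 217 + 1, so A = 216.
Conserve atomic number: 1 + Z = 88 + 0, so Z = 87.
Z = 87 is francium, so the species is ²¹⁶₈₇Fr.

Fr-216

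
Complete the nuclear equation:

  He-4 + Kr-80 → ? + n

Conserve mass number: 4 + 80 = A + 1, so A = 83.
Conserve atomic number: 2 + 36 = Z + 0, so Z = 38.
Z = 38 is strontium, so the species is Sr-83.

Sr-83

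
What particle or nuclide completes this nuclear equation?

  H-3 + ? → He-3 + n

proton

Conserve mass number: 3 + A = 3 + 1, so A = 1.
Conserve atomic number: 1 + Z = 2 + 0, so Z = 1.
A = 1 and Z = 1 is H-1 — a proton.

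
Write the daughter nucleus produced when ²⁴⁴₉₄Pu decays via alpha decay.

Alpha decay: mass number changes by -4, atomic number by -2.
A: 244 − 4 = 240; Z: 94 − 2 = 92.
Z = 92 is uranium, so the daughter is ²⁴⁰₉₂U.

U-240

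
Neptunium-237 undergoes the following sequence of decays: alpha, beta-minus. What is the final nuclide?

U-233

Start: (A, Z) = (237, 93).
After α: (233, 91).
After β⁻: (233, 92).
Z = 92 is uranium.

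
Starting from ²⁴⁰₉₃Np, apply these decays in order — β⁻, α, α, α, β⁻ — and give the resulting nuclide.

Ac-228

Start: (A, Z) = (240, 93).
After β⁻: (240, 94).
After α: (236, 92).
After α: (232, 90).
After α: (228, 88).
After β⁻: (228, 89).
Z = 89 is actinium.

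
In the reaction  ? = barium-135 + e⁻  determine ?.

Cs-135

Conserve mass number: A = 135 + 0, so A = 135.
Conserve atomic number: Z = 56 − 1, so Z = 55.
Z = 55 is caesium, so the species is caesium-135.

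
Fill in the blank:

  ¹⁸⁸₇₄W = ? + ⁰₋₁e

Conserve mass number: 188 = A + 0, so A = 188.
Conserve atomic number: 74 = Z − 1, so Z = 75.
Z = 75 is rhenium, so the species is ¹⁸⁸₇₅Re.

Re-188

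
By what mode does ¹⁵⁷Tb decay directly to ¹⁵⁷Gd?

ΔA = 157 − 157 = 0; ΔZ = 64 − 65 = -1.
A is unchanged and Z drops by 1 — a proton has become a neutron (β⁺ emission or electron capture).

beta-plus decay or electron capture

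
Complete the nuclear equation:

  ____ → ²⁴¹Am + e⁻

Pu-241

Conserve mass number: A = 241 + 0, so A = 241.
Conserve atomic number: Z = 95 − 1, so Z = 94.
Z = 94 is plutonium, so the species is ²⁴¹Pu.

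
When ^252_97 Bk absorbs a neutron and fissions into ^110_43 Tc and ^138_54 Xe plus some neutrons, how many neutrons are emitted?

Conserve mass number: 253 = 110 + 138 + k, so k = 253 − 248 = 5.
Check atomic number: 97 = 43 + 54 + 0 = 97. ✓

5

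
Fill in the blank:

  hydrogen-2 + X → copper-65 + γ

Ni-63

Conserve mass number: 2 + A = 65 + 0, so A = 63.
Conserve atomic number: 1 + Z = 29 + 0, so Z = 28.
Z = 28 is nickel, so the species is nickel-63.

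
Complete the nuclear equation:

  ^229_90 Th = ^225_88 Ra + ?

Conserve mass number: 229 = 225 + A, so A = 4.
Conserve atomic number: 90 = 88 + Z, so Z = 2.
A = 4 and Z = 2 is ^4_2 He — an alpha particle.

alpha particle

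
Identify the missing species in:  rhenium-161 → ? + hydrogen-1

Conserve mass number: 161 = A + 1, so A = 160.
Conserve atomic number: 75 = Z + 1, so Z = 74.
Z = 74 is tungsten, so the species is tungsten-160.

W-160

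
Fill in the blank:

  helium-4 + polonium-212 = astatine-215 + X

proton

Conserve mass number: 4 + 212 = 215 + A, so A = 1.
Conserve atomic number: 2 + 84 = 85 + Z, so Z = 1.
A = 1 and Z = 1 is hydrogen-1 — a proton.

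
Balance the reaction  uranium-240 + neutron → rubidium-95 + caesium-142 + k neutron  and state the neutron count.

4

Conserve mass number: 241 = 95 + 142 + k, so k = 241 − 237 = 4.
Check atomic number: 92 = 37 + 55 + 0 = 92. ✓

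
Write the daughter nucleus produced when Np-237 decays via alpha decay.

Pa-233

Alpha decay: mass number changes by -4, atomic number by -2.
A: 237 − 4 = 233; Z: 93 − 2 = 91.
Z = 91 is protactinium, so the daughter is Pa-233.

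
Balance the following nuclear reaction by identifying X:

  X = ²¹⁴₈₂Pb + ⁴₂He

Po-218

Conserve mass number: A = 214 + 4, so A = 218.
Conserve atomic number: Z = 82 + 2, so Z = 84.
Z = 84 is polonium, so the species is ²¹⁸₈₄Po.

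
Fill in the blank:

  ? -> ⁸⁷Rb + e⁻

Conserve mass number: A = 87 + 0, so A = 87.
Conserve atomic number: Z = 37 − 1, so Z = 36.
Z = 36 is krypton, so the species is ⁸⁷Kr.

Kr-87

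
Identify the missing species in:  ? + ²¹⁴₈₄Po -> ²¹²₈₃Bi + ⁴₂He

deuteron

Conserve mass number: A + 214 = 212 + 4, so A = 2.
Conserve atomic number: Z + 84 = 83 + 2, so Z = 1.
A = 2 and Z = 1 is ²₁H — a deuteron.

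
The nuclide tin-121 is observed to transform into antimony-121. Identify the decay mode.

beta-minus decay

ΔA = 121 − 121 = 0; ΔZ = 51 − 50 = +1.
A is unchanged and Z rises by 1 — a neutron has become a proton (β⁻ decay).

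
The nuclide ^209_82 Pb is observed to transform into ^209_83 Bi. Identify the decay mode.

beta-minus decay

ΔA = 209 − 209 = 0; ΔZ = 83 − 82 = +1.
A is unchanged and Z rises by 1 — a neutron has become a proton (β⁻ decay).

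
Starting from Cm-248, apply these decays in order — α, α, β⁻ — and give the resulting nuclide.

Start: (A, Z) = (248, 96).
After α: (244, 94).
After α: (240, 92).
After β⁻: (240, 93).
Z = 93 is neptunium.

Np-240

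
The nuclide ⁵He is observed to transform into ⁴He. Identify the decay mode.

neutron emission

ΔA = 4 − 5 = -1; ΔZ = 2 − 2 = +0.
A drops by 1 with Z unchanged — a neutron was emitted.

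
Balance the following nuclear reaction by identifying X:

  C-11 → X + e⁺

B-11

Conserve mass number: 11 = A + 0, so A = 11.
Conserve atomic number: 6 = Z + 1, so Z = 5.
Z = 5 is boron, so the species is B-11.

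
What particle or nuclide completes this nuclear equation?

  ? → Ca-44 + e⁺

Sc-44

Conserve mass number: A = 44 + 0, so A = 44.
Conserve atomic number: Z = 20 + 1, so Z = 21.
Z = 21 is scandium, so the species is Sc-44.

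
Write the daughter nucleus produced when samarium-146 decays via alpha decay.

Alpha decay: mass number changes by -4, atomic number by -2.
A: 146 − 4 = 142; Z: 62 − 2 = 60.
Z = 60 is neodymium, so the daughter is neodymium-142.

Nd-142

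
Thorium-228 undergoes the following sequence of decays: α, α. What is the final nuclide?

Rn-220

Start: (A, Z) = (228, 90).
After α: (224, 88).
After α: (220, 86).
Z = 86 is radon.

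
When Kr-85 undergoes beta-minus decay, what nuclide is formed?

Beta-minus decay: mass number changes by +0, atomic number by +1.
A: 85 = 85; Z: 36 + 1 = 37.
Z = 37 is rubidium, so the daughter is Rb-85.

Rb-85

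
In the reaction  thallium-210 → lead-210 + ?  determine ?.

beta-minus particle

Conserve mass number: 210 = 210 + A, so A = 0.
Conserve atomic number: 81 = 82 + Z, so Z = -1.
A = 0 and Z = -1 is e⁻ — a beta-minus particle.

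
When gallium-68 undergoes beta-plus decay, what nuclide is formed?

Zn-68

Beta-plus decay: mass number changes by +0, atomic number by -1.
A: 68 = 68; Z: 31 − 1 = 30.
Z = 30 is zinc, so the daughter is zinc-68.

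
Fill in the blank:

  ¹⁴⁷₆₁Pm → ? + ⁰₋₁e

Sm-147

Conserve mass number: 147 = A + 0, so A = 147.
Conserve atomic number: 61 = Z − 1, so Z = 62.
Z = 62 is samarium, so the species is ¹⁴⁷₆₂Sm.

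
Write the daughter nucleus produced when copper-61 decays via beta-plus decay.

Ni-61

Beta-plus decay: mass number changes by +0, atomic number by -1.
A: 61 = 61; Z: 29 − 1 = 28.
Z = 28 is nickel, so the daughter is nickel-61.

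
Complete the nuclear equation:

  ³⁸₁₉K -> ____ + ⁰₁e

Ar-38

Conserve mass number: 38 = A + 0, so A = 38.
Conserve atomic number: 19 = Z + 1, so Z = 18.
Z = 18 is argon, so the species is ³⁸₁₈Ar.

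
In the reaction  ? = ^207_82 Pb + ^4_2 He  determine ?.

Po-211

Conserve mass number: A = 207 + 4, so A = 211.
Conserve atomic number: Z = 82 + 2, so Z = 84.
Z = 84 is polonium, so the species is ^211_84 Po.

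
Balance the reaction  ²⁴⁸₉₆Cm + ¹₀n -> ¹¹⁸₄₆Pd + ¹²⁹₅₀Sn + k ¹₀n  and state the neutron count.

Conserve mass number: 249 = 118 + 129 + k, so k = 249 − 247 = 2.
Check atomic number: 96 = 46 + 50 + 0 = 96. ✓

2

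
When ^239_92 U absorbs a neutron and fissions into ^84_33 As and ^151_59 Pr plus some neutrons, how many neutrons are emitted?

Conserve mass number: 240 = 84 + 151 + k, so k = 240 − 235 = 5.
Check atomic number: 92 = 33 + 59 + 0 = 92. ✓

5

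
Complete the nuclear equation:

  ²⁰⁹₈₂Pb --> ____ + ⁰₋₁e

Bi-209

Conserve mass number: 209 = A + 0, so A = 209.
Conserve atomic number: 82 = Z − 1, so Z = 83.
Z = 83 is bismuth, so the species is ²⁰⁹₈₃Bi.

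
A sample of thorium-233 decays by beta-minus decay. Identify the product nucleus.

Beta-minus decay: mass number changes by +0, atomic number by +1.
A: 233 = 233; Z: 90 + 1 = 91.
Z = 91 is protactinium, so the daughter is protactinium-233.

Pa-233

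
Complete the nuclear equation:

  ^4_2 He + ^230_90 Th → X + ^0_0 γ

Conserve mass number: 4 + 230 = A + 0, so A = 234.
Conserve atomic number: 2 + 90 = Z + 0, so Z = 92.
Z = 92 is uranium, so the species is ^234_92 U.

U-234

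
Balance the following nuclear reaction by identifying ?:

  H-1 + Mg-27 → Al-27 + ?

Conserve mass number: 1 + 27 = 27 + A, so A = 1.
Conserve atomic number: 1 + 12 = 13 + Z, so Z = 0.
A = 1 and Z = 0 is n — a neutron.

neutron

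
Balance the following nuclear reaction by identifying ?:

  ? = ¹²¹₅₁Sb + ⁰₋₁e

Conserve mass number: A = 121 + 0, so A = 121.
Conserve atomic number: Z = 51 − 1, so Z = 50.
Z = 50 is tin, so the species is ¹²¹₅₀Sn.

Sn-121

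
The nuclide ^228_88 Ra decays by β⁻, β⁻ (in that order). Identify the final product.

Start: (A, Z) = (228, 88).
After β⁻: (228, 89).
After β⁻: (228, 90).
Z = 90 is thorium.

Th-228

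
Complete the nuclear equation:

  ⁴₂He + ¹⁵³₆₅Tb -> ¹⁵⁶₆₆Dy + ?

proton

Conserve mass number: 4 + 153 = 156 + A, so A = 1.
Conserve atomic number: 2 + 65 = 66 + Z, so Z = 1.
A = 1 and Z = 1 is ¹₁H — a proton.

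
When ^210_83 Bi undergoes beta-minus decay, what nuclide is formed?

Beta-minus decay: mass number changes by +0, atomic number by +1.
A: 210 = 210; Z: 83 + 1 = 84.
Z = 84 is polonium, so the daughter is ^210_84 Po.

Po-210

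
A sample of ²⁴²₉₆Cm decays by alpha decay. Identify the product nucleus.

Pu-238

Alpha decay: mass number changes by -4, atomic number by -2.
A: 242 − 4 = 238; Z: 96 − 2 = 94.
Z = 94 is plutonium, so the daughter is ²³⁸₉₄Pu.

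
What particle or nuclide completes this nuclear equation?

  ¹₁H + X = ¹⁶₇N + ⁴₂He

O-19

Conserve mass number: 1 + A = 16 + 4, so A = 19.
Conserve atomic number: 1 + Z = 7 + 2, so Z = 8.
Z = 8 is oxygen, so the species is ¹⁹₈O.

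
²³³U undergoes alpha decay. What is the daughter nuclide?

Alpha decay: mass number changes by -4, atomic number by -2.
A: 233 − 4 = 229; Z: 92 − 2 = 90.
Z = 90 is thorium, so the daughter is ²²⁹Th.

Th-229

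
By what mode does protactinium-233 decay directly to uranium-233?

beta-minus decay

ΔA = 233 − 233 = 0; ΔZ = 92 − 91 = +1.
A is unchanged and Z rises by 1 — a neutron has become a proton (β⁻ decay).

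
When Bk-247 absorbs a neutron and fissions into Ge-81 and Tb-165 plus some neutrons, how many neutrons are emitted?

Conserve mass number: 248 = 81 + 165 + k, so k = 248 − 246 = 2.
Check atomic number: 97 = 32 + 65 + 0 = 97. ✓

2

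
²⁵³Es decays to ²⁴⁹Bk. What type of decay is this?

ΔA = 249 − 253 = -4; ΔZ = 97 − 99 = -2.
A drops by 4 and Z drops by 2 — the signature of alpha emission.

alpha decay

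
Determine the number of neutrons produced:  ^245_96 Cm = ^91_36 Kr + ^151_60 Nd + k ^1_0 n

3

Conserve mass number: 245 = 91 + 151 + k, so k = 245 − 242 = 3.
Check atomic number: 96 = 36 + 60 + 0 = 96. ✓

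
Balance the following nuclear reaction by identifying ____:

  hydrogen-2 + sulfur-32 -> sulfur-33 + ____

Conserve mass number: 2 + 32 = 33 + A, so A = 1.
Conserve atomic number: 1 + 16 = 16 + Z, so Z = 1.
A = 1 and Z = 1 is hydrogen-1 — a proton.

proton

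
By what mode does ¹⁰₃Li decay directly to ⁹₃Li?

neutron emission

ΔA = 9 − 10 = -1; ΔZ = 3 − 3 = +0.
A drops by 1 with Z unchanged — a neutron was emitted.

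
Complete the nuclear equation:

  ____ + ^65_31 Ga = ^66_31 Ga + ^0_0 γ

neutron

Conserve mass number: A + 65 = 66 + 0, so A = 1.
Conserve atomic number: Z + 31 = 31 + 0, so Z = 0.
A = 1 and Z = 0 is ^1_0 n — a neutron.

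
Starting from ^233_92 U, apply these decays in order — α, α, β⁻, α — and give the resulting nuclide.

Start: (A, Z) = (233, 92).
After α: (229, 90).
After α: (225, 88).
After β⁻: (225, 89).
After α: (221, 87).
Z = 87 is francium.

Fr-221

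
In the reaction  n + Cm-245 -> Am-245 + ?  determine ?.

proton

Conserve mass number: 1 + 245 = 245 + A, so A = 1.
Conserve atomic number: 0 + 96 = 95 + Z, so Z = 1.
A = 1 and Z = 1 is H-1 — a proton.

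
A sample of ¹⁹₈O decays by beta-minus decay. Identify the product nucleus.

Beta-minus decay: mass number changes by +0, atomic number by +1.
A: 19 = 19; Z: 8 + 1 = 9.
Z = 9 is fluorine, so the daughter is ¹⁹₉F.

F-19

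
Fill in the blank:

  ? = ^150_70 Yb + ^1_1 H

Lu-151

Conserve mass number: A = 150 + 1, so A = 151.
Conserve atomic number: Z = 70 + 1, so Z = 71.
Z = 71 is lutetium, so the species is ^151_71 Lu.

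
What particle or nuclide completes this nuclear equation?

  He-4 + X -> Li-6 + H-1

Conserve mass number: 4 + A = 6 + 1, so A = 3.
Conserve atomic number: 2 + Z = 3 + 1, so Z = 2.
Z = 2 is helium, so the species is He-3.

He-3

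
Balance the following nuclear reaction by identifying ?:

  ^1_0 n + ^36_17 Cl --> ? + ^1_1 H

Conserve mass number: 1 + 36 = A + 1, so A = 36.
Conserve atomic number: 0 + 17 = Z + 1, so Z = 16.
Z = 16 is sulfur, so the species is ^36_16 S.

S-36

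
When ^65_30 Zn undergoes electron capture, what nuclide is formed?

Cu-65

Electron capture: mass number changes by +0, atomic number by -1.
A: 65 = 65; Z: 30 − 1 = 29.
Z = 29 is copper, so the daughter is ^65_29 Cu.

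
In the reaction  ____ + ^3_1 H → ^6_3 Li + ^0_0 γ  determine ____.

Conserve mass number: A + 3 = 6 + 0, so A = 3.
Conserve atomic number: Z + 1 = 3 + 0, so Z = 2.
Z = 2 is helium, so the species is ^3_2 He.

He-3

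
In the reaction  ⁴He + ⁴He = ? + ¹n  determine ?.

Conserve mass number: 4 + 4 = A + 1, so A = 7.
Conserve atomic number: 2 + 2 = Z + 0, so Z = 4.
Z = 4 is beryllium, so the species is ⁷Be.

Be-7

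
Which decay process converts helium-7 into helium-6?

ΔA = 6 − 7 = -1; ΔZ = 2 − 2 = +0.
A drops by 1 with Z unchanged — a neutron was emitted.

neutron emission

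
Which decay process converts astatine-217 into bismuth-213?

ΔA = 213 − 217 = -4; ΔZ = 83 − 85 = -2.
A drops by 4 and Z drops by 2 — the signature of alpha emission.

alpha decay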